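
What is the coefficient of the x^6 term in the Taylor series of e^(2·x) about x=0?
Expand to order 6: e^(2·x) = 4·x^6/45 + 4·x^5/15 + 2·x^4/3 + 4·x^3/3 + 2·x^2 + 2·x + 1 + O(x^7).
The coefficient of x^6 is 4/45.

Final answer: 4/45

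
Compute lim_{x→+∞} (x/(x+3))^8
As x → +∞: x/(x+3) = 1/(1 + 3/x) → 1, and the 8th power of a limit-1 base also → 1.
Limit = 1.

Final answer: 1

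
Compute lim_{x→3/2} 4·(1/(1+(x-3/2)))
Direct substitution at x = 3/2 gives 4.

Final answer: 4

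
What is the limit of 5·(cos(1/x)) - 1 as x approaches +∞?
Evaluate the dominant behaviour as x → +∞; each term tends to a finite value or vanishes.
Limit = 4.

Final answer: 4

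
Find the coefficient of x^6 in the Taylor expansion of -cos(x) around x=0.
Expand to order 6: -cos(x) = x^6/720 - x^4/24 + x^2/2 - 1 + O(x^7).
The coefficient of x^6 is 1/720.

Final answer: 1/720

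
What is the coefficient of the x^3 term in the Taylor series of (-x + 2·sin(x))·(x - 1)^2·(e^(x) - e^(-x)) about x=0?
Expand to order 3: (-x + 2·sin(x))·(x - 1)^2·(e^(x) - e^(-x)) = -4·x^3 + 2·x^2 + O(x^4).
The coefficient of x^3 is -4.

Final answer: -4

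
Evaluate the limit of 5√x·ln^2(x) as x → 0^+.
This is a 0·∞ indeterminate form at x → 0⁺.
Rewrite the product as 5·ln^2(x) / x^(-1/2) and apply L'Hôpital, or use the standard hierarchy x^(-1/2) ≫ |ln x|^2 as x → 0⁺.
The indeterminate product → 0, so the limit = 0.

Final answer: 0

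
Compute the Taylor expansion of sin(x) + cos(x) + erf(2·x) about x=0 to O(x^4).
x^3·(-16/(3·√(π)) - 1/6) - x^2/2 + x·(1 + 4/√(π)) + 1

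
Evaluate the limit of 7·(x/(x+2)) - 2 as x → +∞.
Evaluate the dominant behaviour as x → +∞; each term tends to a finite value or vanishes.
Limit = 5.

Final answer: 5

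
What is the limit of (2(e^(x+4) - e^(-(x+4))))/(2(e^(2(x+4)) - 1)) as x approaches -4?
Both numerator and denominator → 0 as x → -4; this is a 0/0 indeterminate form.
Expand each to leading order near x = -4: numerator ~ 4·(x + 4), denominator ~ 4·(x + 4).
The limit of the ratio is 1.

Final answer: 1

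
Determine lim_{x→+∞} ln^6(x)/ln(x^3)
This is an ∞/∞ indeterminate form as x → +∞.
Write ln(x^3) = 3·ln(x), reducing the quotient to ln^5(x)/3 → ∞.
Limit = ∞.

Final answer: ∞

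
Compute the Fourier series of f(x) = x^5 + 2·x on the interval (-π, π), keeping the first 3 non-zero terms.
(-40·π^2 + 2·π^4 + 244)·sin(x) + (-π^4 - 19/2 + 5·π^2)·sin(2·x) + (-40·π^2/27 + 188/81 + 2·π^4/3)·sin(3·x)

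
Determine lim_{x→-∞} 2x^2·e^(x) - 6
The product is a 0·∞ indeterminate form at x → -∞.
Rewrite the product as 2x^2 / e^(-x) (an ∞/∞ form) and apply L'Hôpital, or use the standard hierarchy e^(|x|) ≫ |x^2| as x → -∞.
The indeterminate product → 0, so the limit = -6.

Final answer: -6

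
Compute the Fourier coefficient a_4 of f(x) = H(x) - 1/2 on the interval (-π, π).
a_4 = (1/π) ∫_{-π}^{π} f(x)·cos(4x) dx.
Evaluate the integral (use parity and integration by parts as needed): a_4 = 0.

Final answer: 0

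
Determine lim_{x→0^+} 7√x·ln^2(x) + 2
The product is a 0·∞ indeterminate form at x → 0⁺.
Rewrite the product as 7·ln^2(x) / x^(-1/2) and apply L'Hôpital, or use the standard hierarchy x^(-1/2) ≫ |ln x|^2 as x → 0⁺.
The indeterminate product → 0, so the limit = 2.

Final answer: 2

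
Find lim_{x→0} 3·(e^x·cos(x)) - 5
Direct substitution at x = 0 gives -2.

Final answer: -2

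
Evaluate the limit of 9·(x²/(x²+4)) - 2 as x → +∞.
Evaluate the dominant behaviour as x → +∞; each term tends to a finite value or vanishes.
Limit = 7.

Final answer: 7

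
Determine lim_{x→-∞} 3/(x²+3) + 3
Evaluate the dominant behaviour as x → -∞; each term tends to a finite value or vanishes.
Limit = 3.

Final answer: 3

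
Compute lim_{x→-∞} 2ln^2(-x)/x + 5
The quotient is an ∞/∞ indeterminate form as x → -∞.
Compare growth rates of the dominant terms (exponentials ≫ polynomials ≫ logarithms), or apply L'Hôpital's rule; the quotient → 0.
Adding the constant: 0 + 5 = 5. Limit = 5.

Final answer: 5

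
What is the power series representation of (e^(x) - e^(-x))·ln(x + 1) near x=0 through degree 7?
-17·x^7/40 + 19·x^6/36 - 2·x^5/3 + x^4 - x^3 + 2·x^2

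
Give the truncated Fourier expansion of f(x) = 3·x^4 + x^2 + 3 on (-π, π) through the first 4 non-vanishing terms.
(140 - 24·π^2)·cos(x) + (-8 + 6·π^2)·cos(2·x) + (4/3 - 8·π^2/3)·cos(3·x) + 3 + π^2/3 + 3·π^4/5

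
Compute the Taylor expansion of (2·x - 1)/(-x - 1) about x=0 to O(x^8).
-3·x^7 + 3·x^6 - 3·x^5 + 3·x^4 - 3·x^3 + 3·x^2 - 3·x + 1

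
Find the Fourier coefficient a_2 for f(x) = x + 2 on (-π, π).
a_2 = (1/π) ∫_{-π}^{π} f(x)·cos(2x) dx.
Evaluate the integral (use parity and integration by parts as needed): a_2 = 0.

Final answer: 0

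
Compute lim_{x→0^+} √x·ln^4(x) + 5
The product is a 0·∞ indeterminate form at x → 0⁺.
Rewrite the product as ln^4(x) / x^(-1/2) and apply L'Hôpital, or use the standard hierarchy x^(-1/2) ≫ |ln x|^4 as x → 0⁺.
The indeterminate product → 0, so the limit = 5.

Final answer: 5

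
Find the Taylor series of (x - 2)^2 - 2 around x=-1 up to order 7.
7 - 6·(x + 1) + (x + 1)^2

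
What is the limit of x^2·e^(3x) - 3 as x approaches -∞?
The product is a 0·∞ indeterminate form at x → -∞.
Rewrite the product as x^2 / e^(-3x) (an ∞/∞ form) and apply L'Hôpital, or use the standard hierarchy e^(3|x|) ≫ |x^2| as x → -∞.
The indeterminate product → 0, so the limit = -3.

Final answer: -3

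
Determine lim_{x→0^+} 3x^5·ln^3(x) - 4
The product is a 0·∞ indeterminate form at x → 0⁺.
Rewrite the product as 3·ln^3(x) / x^(-5) and apply L'Hôpital, or use the standard hierarchy x^(-5) ≫ |ln x|^3 as x → 0⁺.
The indeterminate product → 0, so the limit = -4.

Final answer: -4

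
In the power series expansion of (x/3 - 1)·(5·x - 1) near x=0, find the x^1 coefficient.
Expand to order 1: (x/3 - 1)·(5·x - 1) = 1 - 16·x/3 + O(x^2).
The coefficient of x^1 is -16/3.

Final answer: -16/3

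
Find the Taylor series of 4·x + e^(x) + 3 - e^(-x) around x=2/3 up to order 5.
(-3 + 3·e^(4/3) + 17·e^(2/3))·e^(-2/3)/3 + (1 + e^(4/3) + 4·e^(2/3))·e^(-2/3)·(x - 2/3) + (-1 + e^(4/3))·e^(-2/3)·(x - 2/3)^2/2 + (1 + e^(4/3))·e^(-2/3)·(x - 2/3)^3/6 + (-1 + e^(4/3))·e^(-2/3)·(x - 2/3)^4/24 + (1 + e^(4/3))·e^(-2/3)·(x - 2/3)^5/120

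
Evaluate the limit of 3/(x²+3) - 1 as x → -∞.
Evaluate the dominant behaviour as x → -∞; each term tends to a finite value or vanishes.
Limit = -1.

Final answer: -1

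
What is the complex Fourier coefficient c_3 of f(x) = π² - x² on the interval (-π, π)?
Compute the real Fourier coefficients first: a_3 = 4/9, b_3 = 0.
Then c_3 = (a_3 − i·b_3)/2 = 2/9.

Final answer: 2/9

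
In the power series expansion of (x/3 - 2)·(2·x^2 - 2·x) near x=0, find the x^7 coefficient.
Expand to order 7: (x/3 - 2)·(2·x^2 - 2·x) = 2·x^3/3 - 14·x^2/3 + 4·x + O(x^8).
The coefficient of x^7 is 0.

Final answer: 0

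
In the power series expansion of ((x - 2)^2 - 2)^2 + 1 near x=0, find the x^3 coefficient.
Expand to order 3: ((x - 2)^2 - 2)^2 + 1 = -8·x^3 + 20·x^2 - 16·x + 5 + O(x^4).
The coefficient of x^3 is -8.

Final answer: -8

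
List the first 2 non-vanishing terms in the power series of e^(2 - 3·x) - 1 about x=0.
-3·x·e^(2) - 1 + e^(2)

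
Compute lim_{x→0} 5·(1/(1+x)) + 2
Direct substitution at x = 0 gives 7.

Final answer: 7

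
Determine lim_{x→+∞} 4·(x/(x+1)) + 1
Evaluate the dominant behaviour as x → +∞; each term tends to a finite value or vanishes.
Limit = 5.

Final answer: 5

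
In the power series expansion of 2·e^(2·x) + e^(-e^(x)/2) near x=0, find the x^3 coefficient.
Expand to order 3: 2·e^(2·x) + e^(-e^(x)/2) = x^3·(e^(-1/2)/48 + 8/3) + x^2·(4 - e^(-1/2)/8) + x·(4 - e^(-1/2)/2) + e^(-1/2) + 2 + O(x^4).
The coefficient of x^3 is e^(-1/2)/48 + 8/3.

Final answer: e^(-1/2)/48 + 8/3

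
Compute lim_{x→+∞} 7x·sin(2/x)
As x → +∞: let u = 2/x → 0⁺; then 7·x·sin(2/x) = 7·2·sin(u)/u → 7·2·1 = 14.
Limit = 14.

Final answer: 14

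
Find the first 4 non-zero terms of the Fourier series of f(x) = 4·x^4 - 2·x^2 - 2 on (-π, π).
(200 - 32·π^2)·cos(x) + (-14 + 8·π^2)·cos(2·x) + (88/27 - 32·π^2/9)·cos(3·x) - 2·π^2/3 - 2 + 4·π^4/5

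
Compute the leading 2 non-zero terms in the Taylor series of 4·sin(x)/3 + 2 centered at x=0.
4·x/3 + 2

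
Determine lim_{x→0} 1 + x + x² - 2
Direct substitution at x = 0 gives -1.

Final answer: -1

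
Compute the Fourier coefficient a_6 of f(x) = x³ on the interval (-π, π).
a_6 = (1/π) ∫_{-π}^{π} f(x)·cos(6x) dx.
Evaluate the integral (use parity and integration by parts as needed): a_6 = 0.

Final answer: 0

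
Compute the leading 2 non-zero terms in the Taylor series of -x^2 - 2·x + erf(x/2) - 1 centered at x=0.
x·(-2 + 1/√(π)) - 1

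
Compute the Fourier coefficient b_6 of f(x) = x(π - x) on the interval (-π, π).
b_6 = (1/π) ∫_{-π}^{π} f(x)·sin(6x) dx.
Evaluate the integral (use parity and integration by parts as needed): b_6 = -π/3.

Final answer: -π/3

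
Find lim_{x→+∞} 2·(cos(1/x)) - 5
Evaluate the dominant behaviour as x → +∞; each term tends to a finite value or vanishes.
Limit = -3.

Final answer: -3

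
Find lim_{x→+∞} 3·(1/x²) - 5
Evaluate the dominant behaviour as x → +∞; each term tends to a finite value or vanishes.
Limit = -5.

Final answer: -5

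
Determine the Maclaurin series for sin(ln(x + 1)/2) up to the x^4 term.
-3·x^4/32 + 7·x^3/48 - x^2/4 + x/2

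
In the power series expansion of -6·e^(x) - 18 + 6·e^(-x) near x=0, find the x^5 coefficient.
Expand to order 5: -6·e^(x) - 18 + 6·e^(-x) = -x^5/10 - 2·x^3 - 12·x - 18 + O(x^6).
The coefficient of x^5 is -1/10.

Final answer: -1/10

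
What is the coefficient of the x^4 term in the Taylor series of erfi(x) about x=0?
Expand to order 4: erfi(x) = 2·x^3/(3·√(π)) + 2·x/√(π) + O(x^5).
The coefficient of x^4 is 0.

Final answer: 0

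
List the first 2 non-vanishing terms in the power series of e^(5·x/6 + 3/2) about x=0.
5·x·e^(3/2)/6 + e^(3/2)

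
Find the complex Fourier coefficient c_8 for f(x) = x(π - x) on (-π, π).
Compute the real Fourier coefficients first: a_8 = -1/16, b_8 = -π/4.
Then c_8 = (a_8 − i·b_8)/2 = -1/32 + i·π/8.

Final answer: -1/32 + i·π/8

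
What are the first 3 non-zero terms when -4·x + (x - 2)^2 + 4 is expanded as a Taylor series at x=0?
x^2 - 8·x + 8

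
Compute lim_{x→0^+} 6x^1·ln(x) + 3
The product is a 0·∞ indeterminate form at x → 0⁺.
Rewrite the product as 6·ln(x) / x^(-1) and apply L'Hôpital, or use the standard hierarchy x^(-1) ≫ |ln x| as x → 0⁺.
The indeterminate product → 0, so the limit = 3.

Final answer: 3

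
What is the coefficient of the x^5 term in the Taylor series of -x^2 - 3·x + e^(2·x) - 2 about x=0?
Expand to order 5: -x^2 - 3·x + e^(2·x) - 2 = 4·x^5/15 + 2·x^4/3 + 4·x^3/3 + x^2 - x - 1 + O(x^6).
The coefficient of x^5 is 4/15.

Final answer: 4/15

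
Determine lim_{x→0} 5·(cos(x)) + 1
Direct substitution at x = 0 gives 6.

Final answer: 6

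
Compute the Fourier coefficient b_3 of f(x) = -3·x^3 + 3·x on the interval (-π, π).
b_3 = (1/π) ∫_{-π}^{π} f(x)·sin(3x) dx.
Evaluate the integral (use parity and integration by parts as needed): b_3 = 10/3 - 2·π^2.

Final answer: 10/3 - 2·π^2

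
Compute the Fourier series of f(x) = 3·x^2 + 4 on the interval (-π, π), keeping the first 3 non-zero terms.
-12·cos(x) + 3·cos(2·x) + 4 + π^2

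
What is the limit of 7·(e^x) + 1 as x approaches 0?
Direct substitution at x = 0 gives 8.

Final answer: 8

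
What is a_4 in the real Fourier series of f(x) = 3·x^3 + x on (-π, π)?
a_4 = (1/π) ∫_{-π}^{π} f(x)·cos(4x) dx.
Evaluate the integral (use parity and integration by parts as needed): a_4 = 0.

Final answer: 0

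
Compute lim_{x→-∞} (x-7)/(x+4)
Evaluate the dominant behaviour as x → -∞; each term tends to a finite value or vanishes.
Limit = 1.

Final answer: 1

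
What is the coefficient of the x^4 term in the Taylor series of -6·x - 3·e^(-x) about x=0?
Expand to order 4: -6·x - 3·e^(-x) = -x^4/8 + x^3/2 - 3·x^2/2 - 3·x - 3 + O(x^5).
The coefficient of x^4 is -1/8.

Final answer: -1/8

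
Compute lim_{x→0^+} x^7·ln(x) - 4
The product is a 0·∞ indeterminate form at x → 0⁺.
Rewrite the product as ln(x) / x^(-7) and apply L'Hôpital, or use the standard hierarchy x^(-7) ≫ |ln x| as x → 0⁺.
The indeterminate product → 0, so the limit = -4.

Final answer: -4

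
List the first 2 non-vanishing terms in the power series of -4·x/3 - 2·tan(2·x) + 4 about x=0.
4 - 16·x/3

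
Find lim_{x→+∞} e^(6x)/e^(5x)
This is an ∞/∞ indeterminate form as x → +∞.
Rewrite e^(6x)/e^(5x) = e^((6−5)x) = e^(x); the exponent coefficient is 1 > 0 so e^(x) → ∞.
Limit = ∞.

Final answer: ∞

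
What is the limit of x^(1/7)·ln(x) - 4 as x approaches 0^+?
The product is a 0·∞ indeterminate form at x → 0⁺.
Rewrite the product as ln(x) / x^(-1/7) and apply L'Hôpital, or use the standard hierarchy x^(-1/7) ≫ |ln x| as x → 0⁺.
The indeterminate product → 0, so the limit = -4.

Final answer: -4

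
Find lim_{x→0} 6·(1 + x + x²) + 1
Direct substitution at x = 0 gives 7.

Final answer: 7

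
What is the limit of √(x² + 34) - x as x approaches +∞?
This is an ∞ − ∞ indeterminate form.
Multiply and divide by the conjugate √(x²+34) + x; the x² terms cancel, leaving 34/(√(x²+34)+x) → 0.
Limit = 0.

Final answer: 0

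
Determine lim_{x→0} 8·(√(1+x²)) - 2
Direct substitution at x = 0 gives 6.

Final answer: 6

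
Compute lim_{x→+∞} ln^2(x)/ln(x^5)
This is an ∞/∞ indeterminate form as x → +∞.
Write ln(x^5) = 5·ln(x), reducing the quotient to ln(x)/5 → ∞.
Limit = ∞.

Final answer: ∞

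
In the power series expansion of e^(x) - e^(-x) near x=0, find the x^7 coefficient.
Expand to order 7: e^(x) - e^(-x) = x^7/2520 + x^5/60 + x^3/3 + 2·x + O(x^8).
The coefficient of x^7 is 1/2520.

Final answer: 1/2520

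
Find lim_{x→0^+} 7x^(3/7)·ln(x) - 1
The product is a 0·∞ indeterminate form at x → 0⁺.
Rewrite the product as 7·ln(x) / x^(-3/7) and apply L'Hôpital, or use the standard hierarchy x^(-3/7) ≫ |ln x| as x → 0⁺.
The indeterminate product → 0, so the limit = -1.

Final answer: -1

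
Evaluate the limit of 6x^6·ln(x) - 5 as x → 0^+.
The product is a 0·∞ indeterminate form at x → 0⁺.
Rewrite the product as 6·ln(x) / x^(-6) and apply L'Hôpital, or use the standard hierarchy x^(-6) ≫ |ln x| as x → 0⁺.
The indeterminate product → 0, so the limit = -5.

Final answer: -5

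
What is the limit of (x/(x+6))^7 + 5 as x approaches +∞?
As x → +∞: x/(x+6) = 1/(1 + 6/x) → 1, and the 7th power of a limit-1 base also → 1; with the additive constant, 1 + 5 = 6.
Limit = 6.

Final answer: 6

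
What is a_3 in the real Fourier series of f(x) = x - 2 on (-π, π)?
a_3 = (1/π) ∫_{-π}^{π} f(x)·cos(3x) dx.
Evaluate the integral (use parity and integration by parts as needed): a_3 = 0.

Final answer: 0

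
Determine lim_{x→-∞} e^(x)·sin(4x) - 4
Evaluate the dominant behaviour as x → -∞; each term tends to a finite value or vanishes.
Limit = -4.

Final answer: -4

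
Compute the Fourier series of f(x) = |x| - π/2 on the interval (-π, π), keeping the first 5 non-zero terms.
-4·cos(x)/π - 4·cos(3·x)/(9·π) - 4·cos(5·x)/(25·π) - 4·cos(7·x)/(49·π) - 4·cos(9·x)/(81·π)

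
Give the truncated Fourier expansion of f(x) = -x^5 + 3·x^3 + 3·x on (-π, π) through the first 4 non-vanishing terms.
(-270 - 2·π^4 + 46·π^2)·sin(x) + (-8·π^2 + 9 + π^4)·sin(2·x) + (-2·π^4/3 - 26/81 + 94·π^2/27)·sin(3·x) + (-17·π^2/8 - 45/64 + π^4/2)·sin(4·x)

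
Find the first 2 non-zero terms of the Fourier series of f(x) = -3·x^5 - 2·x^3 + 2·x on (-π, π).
(-692 - 6·π^4 + 116·π^2)·sin(x) + (-13·π^2 + 35/2 + 3·π^4)·sin(2·x)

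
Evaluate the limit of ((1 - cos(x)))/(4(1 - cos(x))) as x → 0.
Both numerator and denominator → 0 as x → 0; this is a 0/0 indeterminate form.
Expand each to leading order near x = 0: numerator ~ x^2/2, denominator ~ 2·x^2.
The limit of the ratio is 1/4.

Final answer: 1/4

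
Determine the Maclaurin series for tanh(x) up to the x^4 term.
-x^3/3 + x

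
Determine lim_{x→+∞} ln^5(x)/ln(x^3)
This is an ∞/∞ indeterminate form as x → +∞.
Write ln(x^3) = 3·ln(x), reducing the quotient to ln^4(x)/3 → ∞.
Limit = ∞.

Final answer: ∞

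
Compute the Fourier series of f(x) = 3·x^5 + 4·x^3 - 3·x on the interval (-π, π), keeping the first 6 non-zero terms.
(-112·π^2 + 6·π^4 + 666)·sin(x) + (-3·π^4 - 27/2 + 11·π^2)·sin(2·x) + (-16·π^2/9 - 22/27 + 2·π^4)·sin(3·x) + (-3·π^4/2 - π^2/8 + 99/64)·sin(4·x) + (-846/625 + 16·π^2/25 + 6·π^4/5)·sin(5·x) + (-π^4 - 7·π^2/9 + 61/54)·sin(6·x)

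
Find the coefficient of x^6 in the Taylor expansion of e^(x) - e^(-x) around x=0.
Expand to order 6: e^(x) - e^(-x) = x^5/60 + x^3/3 + 2·x + O(x^7).
The coefficient of x^6 is 0.

Final answer: 0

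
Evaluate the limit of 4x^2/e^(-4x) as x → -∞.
This is an ∞/∞ indeterminate form as x → -∞.
Compare growth rates of the dominant terms (exponentials ≫ polynomials ≫ logarithms), or apply L'Hôpital's rule; the quotient → 0.
Limit = 0.

Final answer: 0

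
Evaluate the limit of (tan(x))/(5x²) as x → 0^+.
Both numerator and denominator → 0 as x → 0^+; this is a 0/0 indeterminate form.
Expand each to leading order near x = 0: numerator ~ x, denominator ~ 5·x^2.
The limit of the ratio is ∞.

Final answer: ∞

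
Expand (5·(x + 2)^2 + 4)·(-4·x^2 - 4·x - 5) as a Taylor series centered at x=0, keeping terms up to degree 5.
-20·x^4 - 100·x^3 - 201·x^2 - 196·x - 120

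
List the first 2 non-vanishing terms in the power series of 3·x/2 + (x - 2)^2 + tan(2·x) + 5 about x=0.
9 - x/2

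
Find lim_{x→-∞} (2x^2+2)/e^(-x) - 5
The quotient is an ∞/∞ indeterminate form as x → -∞.
Compare growth rates of the dominant terms (exponentials ≫ polynomials ≫ logarithms), or apply L'Hôpital's rule; the quotient → 0.
Adding the constant: 0 - 5 = -5. Limit = -5.

Final answer: -5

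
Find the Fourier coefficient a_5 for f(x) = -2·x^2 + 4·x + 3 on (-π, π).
a_5 = (1/π) ∫_{-π}^{π} f(x)·cos(5x) dx.
Evaluate the integral (use parity and integration by parts as needed): a_5 = 8/25.

Final answer: 8/25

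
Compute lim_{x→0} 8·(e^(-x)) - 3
Direct substitution at x = 0 gives 5.

Final answer: 5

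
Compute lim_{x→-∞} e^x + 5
Evaluate the dominant behaviour as x → -∞; each term tends to a finite value or vanishes.
Limit = 5.

Final answer: 5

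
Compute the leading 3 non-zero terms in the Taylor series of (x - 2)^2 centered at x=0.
x^2 - 4·x + 4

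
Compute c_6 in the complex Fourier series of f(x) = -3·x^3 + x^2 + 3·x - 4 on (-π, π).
Compute the real Fourier coefficients first: a_6 = 1/9, b_6 = -7/6 + π^2.
Then c_6 = (a_6 − i·b_6)/2 = 1/18 - i·π^2/2 + 7·i/12.

Final answer: 1/18 - i·π^2/2 + 7·i/12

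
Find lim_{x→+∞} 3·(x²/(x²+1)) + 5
Evaluate the dominant behaviour as x → +∞; each term tends to a finite value or vanishes.
Limit = 8.

Final answer: 8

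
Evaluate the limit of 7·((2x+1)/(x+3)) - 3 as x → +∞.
Evaluate the dominant behaviour as x → +∞; each term tends to a finite value or vanishes.
Limit = 11.

Final answer: 11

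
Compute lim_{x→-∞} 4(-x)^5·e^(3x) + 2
The product is a 0·∞ indeterminate form at x → -∞.
Rewrite the product as 4(-x)^5 / e^(-3x) (an ∞/∞ form) and apply L'Hôpital, or use the standard hierarchy e^(3|x|) ≫ |(-x)^5| as x → -∞.
The indeterminate product → 0, so the limit = 2.

Final answer: 2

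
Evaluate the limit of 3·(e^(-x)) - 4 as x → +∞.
Evaluate the dominant behaviour as x → +∞; each term tends to a finite value or vanishes.
Limit = -4.

Final answer: -4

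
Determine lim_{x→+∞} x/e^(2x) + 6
The quotient is an ∞/∞ indeterminate form as x → +∞.
The exponential denominator e^(2x) dominates the polynomial numerator (e^x ≫ x as x → ∞), so the quotient → 0.
Adding the constant: 0 + 6 = 6. Limit = 6.

Final answer: 6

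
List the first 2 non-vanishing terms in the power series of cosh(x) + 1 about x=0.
x^2/2 + 2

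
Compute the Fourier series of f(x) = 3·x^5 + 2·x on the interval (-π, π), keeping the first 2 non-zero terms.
(-120·π^2 + 6·π^4 + 724)·sin(x) + (-3·π^4 - 49/2 + 15·π^2)·sin(2·x)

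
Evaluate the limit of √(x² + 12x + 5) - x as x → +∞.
This is an ∞ − ∞ indeterminate form.
Multiply and divide by the conjugate √(x²+12x + 5) + x; the x² terms cancel, leaving (12x + 5)/(√(x²+12x + 5)+x) → 12/2 = 6.
Limit = 6.

Final answer: 6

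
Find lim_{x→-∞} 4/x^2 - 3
Evaluate the dominant behaviour as x → -∞; each term tends to a finite value or vanishes.
Limit = -3.

Final answer: -3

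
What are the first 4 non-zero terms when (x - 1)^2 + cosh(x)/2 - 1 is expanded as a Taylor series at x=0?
x^4/48 + 5·x^2/4 - 2·x + 1/2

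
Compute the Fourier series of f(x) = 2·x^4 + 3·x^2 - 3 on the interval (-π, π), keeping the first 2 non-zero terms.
(84 - 16·π^2)·cos(x) - 3 + π^2 + 2·π^4/5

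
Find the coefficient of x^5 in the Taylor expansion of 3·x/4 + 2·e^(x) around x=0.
Expand to order 5: 3·x/4 + 2·e^(x) = x^5/60 + x^4/12 + x^3/3 + x^2 + 11·x/4 + 2 + O(x^6).
The coefficient of x^5 is 1/60.

Final answer: 1/60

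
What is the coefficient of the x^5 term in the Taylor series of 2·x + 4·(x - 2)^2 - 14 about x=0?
Expand to order 5: 2·x + 4·(x - 2)^2 - 14 = 4·x^2 - 14·x + 2 + O(x^6).
The coefficient of x^5 is 0.

Final answer: 0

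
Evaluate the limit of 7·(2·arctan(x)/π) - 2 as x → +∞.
Evaluate the dominant behaviour as x → +∞; each term tends to a finite value or vanishes.
Limit = 5.

Final answer: 5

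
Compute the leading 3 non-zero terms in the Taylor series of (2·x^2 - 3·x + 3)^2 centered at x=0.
21·x^2 - 18·x + 9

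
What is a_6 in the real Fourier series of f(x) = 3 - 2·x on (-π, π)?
a_6 = (1/π) ∫_{-π}^{π} f(x)·cos(6x) dx.
Evaluate the integral (use parity and integration by parts as needed): a_6 = 0.

Final answer: 0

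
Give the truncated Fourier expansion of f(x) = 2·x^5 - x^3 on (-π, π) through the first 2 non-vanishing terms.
(-82·π^2 + 4·π^4 + 492)·sin(x) + (-2·π^4 - 33/2 + 11·π^2)·sin(2·x)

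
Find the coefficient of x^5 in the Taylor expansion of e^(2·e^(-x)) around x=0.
Expand to order 5: e^(2·e^(-x)) = -227·x^5·e^(2)/60 + 47·x^4·e^(2)/12 - 11·x^3·e^(2)/3 + 3·x^2·e^(2) - 2·x·e^(2) + e^(2) + O(x^6).
The coefficient of x^5 is -227·e^(2)/60.

Final answer: -227·e^(2)/60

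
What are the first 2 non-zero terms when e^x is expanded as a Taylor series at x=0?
x + 1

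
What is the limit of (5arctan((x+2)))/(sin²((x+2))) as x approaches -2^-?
Both numerator and denominator → 0 as x → -2^-; this is a 0/0 indeterminate form.
Expand each to leading order near x = -2: numerator ~ 5·(x + 2), denominator ~ (x + 2)^2.
The limit of the ratio is -∞.

Final answer: -∞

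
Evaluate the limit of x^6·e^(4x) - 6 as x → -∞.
The product is a 0·∞ indeterminate form at x → -∞.
Rewrite the product as x^6 / e^(-4x) (an ∞/∞ form) and apply L'Hôpital, or use the standard hierarchy e^(4|x|) ≫ |x^6| as x → -∞.
The indeterminate product → 0, so the limit = -6.

Final answer: -6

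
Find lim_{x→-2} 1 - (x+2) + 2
Direct substitution at x = -2 gives 3.

Final answer: 3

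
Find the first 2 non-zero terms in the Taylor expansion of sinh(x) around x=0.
x^3/6 + x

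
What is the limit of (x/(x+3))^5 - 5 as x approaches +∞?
As x → +∞: x/(x+3) = 1/(1 + 3/x) → 1, and the 5th power of a limit-1 base also → 1; with the additive constant, 1 - 5 = -4.
Limit = -4.

Final answer: -4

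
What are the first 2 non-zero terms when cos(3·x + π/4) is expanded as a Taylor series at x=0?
-3·√(2)·x/2 + √(2)/2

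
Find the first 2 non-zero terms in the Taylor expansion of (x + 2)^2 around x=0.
4·x + 4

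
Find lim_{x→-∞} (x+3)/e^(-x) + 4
The quotient is an ∞/∞ indeterminate form as x → -∞.
Compare growth rates of the dominant terms (exponentials ≫ polynomials ≫ logarithms), or apply L'Hôpital's rule; the quotient → 0.
Adding the constant: 0 + 4 = 4. Limit = 4.

Final answer: 4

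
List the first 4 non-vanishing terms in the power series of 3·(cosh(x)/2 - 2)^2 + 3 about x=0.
x^8/448 + x^6/40 - 9·x^2/4 + 39/4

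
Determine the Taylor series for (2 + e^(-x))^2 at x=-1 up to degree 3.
4 + e^(2) + 4·e + (-2·e^(2) - 4·e)·(x + 1) + (2·e + 2·e^(2))·(x + 1)^2 + (-4·e^(2)/3 - 2·e/3)·(x + 1)^3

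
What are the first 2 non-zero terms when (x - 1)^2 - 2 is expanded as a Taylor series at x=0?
-2·x - 1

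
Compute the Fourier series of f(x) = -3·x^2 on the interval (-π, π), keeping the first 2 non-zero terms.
12·cos(x) - π^2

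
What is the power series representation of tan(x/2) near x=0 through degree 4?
x^3/24 + x/2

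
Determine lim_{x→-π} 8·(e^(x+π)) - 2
Direct substitution at x = -π gives 6.

Final answer: 6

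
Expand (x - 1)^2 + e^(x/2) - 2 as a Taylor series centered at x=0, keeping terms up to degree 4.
x^4/384 + x^3/48 + 9·x^2/8 - 3·x/2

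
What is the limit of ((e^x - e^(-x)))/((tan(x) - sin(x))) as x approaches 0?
Both numerator and denominator → 0 as x → 0; this is a 0/0 indeterminate form.
Expand each to leading order near x = 0: numerator ~ 2·x, denominator ~ x^3/2.
The limit of the ratio is ∞.

Final answer: ∞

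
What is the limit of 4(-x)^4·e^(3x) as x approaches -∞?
This is a 0·∞ indeterminate form at x → -∞.
Rewrite the product as 4(-x)^4 / e^(-3x) (an ∞/∞ form) and apply L'Hôpital, or use the standard hierarchy e^(3|x|) ≫ |(-x)^4| as x → -∞.
The indeterminate product → 0, so the limit = 0.

Final answer: 0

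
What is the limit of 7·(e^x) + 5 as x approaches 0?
Direct substitution at x = 0 gives 12.

Final answer: 12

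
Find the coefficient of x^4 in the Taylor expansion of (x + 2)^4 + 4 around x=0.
Expand to order 4: (x + 2)^4 + 4 = x^4 + 8·x^3 + 24·x^2 + 32·x + 20 + O(x^5).
The coefficient of x^4 is 1.

Final answer: 1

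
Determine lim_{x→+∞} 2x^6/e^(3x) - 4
The quotient is an ∞/∞ indeterminate form as x → +∞.
The exponential denominator e^(3x) dominates the polynomial numerator (e^x ≫ x^6 as x → ∞), so the quotient → 0.
Adding the constant: 0 - 4 = -4. Limit = -4.

Final answer: -4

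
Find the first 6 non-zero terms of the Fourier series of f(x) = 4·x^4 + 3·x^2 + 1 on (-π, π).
(180 - 32·π^2)·cos(x) + (-9 + 8·π^2)·cos(2·x) + (28/27 - 32·π^2/9)·cos(3·x) + 2·π^2·cos(4·x) + (-32·π^2/25 - 108/625)·cos(5·x) + 1 + π^2 + 4·π^4/5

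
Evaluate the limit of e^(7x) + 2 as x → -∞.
Evaluate the dominant behaviour as x → -∞; each term tends to a finite value or vanishes.
Limit = 2.

Final answer: 2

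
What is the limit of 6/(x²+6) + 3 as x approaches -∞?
Evaluate the dominant behaviour as x → -∞; each term tends to a finite value or vanishes.
Limit = 3.

Final answer: 3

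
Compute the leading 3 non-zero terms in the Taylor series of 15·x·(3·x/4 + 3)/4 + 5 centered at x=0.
45·x^2/16 + 45·x/4 + 5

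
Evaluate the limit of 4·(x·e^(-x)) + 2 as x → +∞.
Evaluate the dominant behaviour as x → +∞; each term tends to a finite value or vanishes.
Limit = 2.

Final answer: 2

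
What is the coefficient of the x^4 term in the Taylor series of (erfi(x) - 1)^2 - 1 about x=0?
Expand to order 4: (erfi(x) - 1)^2 - 1 = 8·x^4/(3·π) - 4·x^3/(3·√(π)) + 4·x^2/π - 4·x/√(π) + O(x^5).
The coefficient of x^4 is 8/(3·π).

Final answer: 8/(3·π)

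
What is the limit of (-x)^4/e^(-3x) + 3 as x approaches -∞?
The quotient is an ∞/∞ indeterminate form as x → -∞.
Compare growth rates of the dominant terms (exponentials ≫ polynomials ≫ logarithms), or apply L'Hôpital's rule; the quotient → 0.
Adding the constant: 0 + 3 = 3. Limit = 3.

Final answer: 3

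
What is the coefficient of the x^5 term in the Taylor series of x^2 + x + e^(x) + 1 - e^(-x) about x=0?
Expand to order 5: x^2 + x + e^(x) + 1 - e^(-x) = x^5/60 + x^3/3 + x^2 + 3·x + 1 + O(x^6).
The coefficient of x^5 is 1/60.

Final answer: 1/60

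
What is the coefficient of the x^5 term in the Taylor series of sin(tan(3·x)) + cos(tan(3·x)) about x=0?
Expand to order 5: sin(tan(3·x)) + cos(tan(3·x)) = -243·x^5/40 - 189·x^4/8 + 9·x^3/2 - 9·x^2/2 + 3·x + 1 + O(x^6).
The coefficient of x^5 is -243/40.

Final answer: -243/40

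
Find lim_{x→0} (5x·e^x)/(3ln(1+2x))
Both numerator and denominator → 0 as x → 0; this is a 0/0 indeterminate form.
Expand each to leading order near x = 0: numerator ~ 5·x, denominator ~ 6·x.
The limit of the ratio is 5/6.

Final answer: 5/6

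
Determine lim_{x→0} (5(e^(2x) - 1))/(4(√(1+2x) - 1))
Both numerator and denominator → 0 as x → 0; this is a 0/0 indeterminate form.
Expand each to leading order near x = 0: numerator ~ 10·x, denominator ~ 4·x.
The limit of the ratio is 5/2.

Final answer: 5/2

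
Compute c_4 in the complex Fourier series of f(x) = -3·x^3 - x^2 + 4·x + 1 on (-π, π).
Compute the real Fourier coefficients first: a_4 = -1/4, b_4 = -41/16 + 3·π^2/2.
Then c_4 = (a_4 − i·b_4)/2 = -1/8 - 3·i·π^2/4 + 41·i/32.

Final answer: -1/8 - 3·i·π^2/4 + 41·i/32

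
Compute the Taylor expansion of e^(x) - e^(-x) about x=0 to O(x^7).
x^5/60 + x^3/3 + 2·x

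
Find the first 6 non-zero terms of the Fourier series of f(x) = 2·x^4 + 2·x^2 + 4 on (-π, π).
(88 - 16·π^2)·cos(x) + (-4 + 4·π^2)·cos(2·x) + (8/27 - 16·π^2/9)·cos(3·x) + (1/8 + π^2)·cos(4·x) + (-16·π^2/25 - 104/625)·cos(5·x) + 4 + 2·π^2/3 + 2·π^4/5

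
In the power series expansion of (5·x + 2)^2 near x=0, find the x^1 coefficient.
Expand to order 1: (5·x + 2)^2 = 20·x + 4 + O(x^2).
The coefficient of x^1 is 20.

Final answer: 20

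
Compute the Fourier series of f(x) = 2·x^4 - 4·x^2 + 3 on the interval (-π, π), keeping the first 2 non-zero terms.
(112 - 16·π^2)·cos(x) - 4·π^2/3 + 3 + 2·π^4/5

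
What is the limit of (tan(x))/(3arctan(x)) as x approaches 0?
Both numerator and denominator → 0 as x → 0; this is a 0/0 indeterminate form.
Expand each to leading order near x = 0: numerator ~ x, denominator ~ 3·x.
The limit of the ratio is 1/3.

Final answer: 1/3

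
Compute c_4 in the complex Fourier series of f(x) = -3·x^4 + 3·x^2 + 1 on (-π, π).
Compute the real Fourier coefficients first: a_4 = 21/16 - 3·π^2/2, b_4 = 0.
Then c_4 = (a_4 − i·b_4)/2 = 21/32 - 3·π^2/4.

Final answer: 21/32 - 3·π^2/4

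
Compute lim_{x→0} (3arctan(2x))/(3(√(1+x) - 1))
Both numerator and denominator → 0 as x → 0; this is a 0/0 indeterminate form.
Expand each to leading order near x = 0: numerator ~ 6·x, denominator ~ 3·x/2.
The limit of the ratio is 4.

Final answer: 4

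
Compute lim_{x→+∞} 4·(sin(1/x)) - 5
Evaluate the dominant behaviour as x → +∞; each term tends to a finite value or vanishes.
Limit = -5.

Final answer: -5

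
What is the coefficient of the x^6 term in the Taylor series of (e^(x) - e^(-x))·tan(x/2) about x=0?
Expand to order 6: (e^(x) - e^(-x))·tan(x/2) = 11·x^6/360 + x^4/4 + x^2 + O(x^7).
The coefficient of x^6 is 11/360.

Final answer: 11/360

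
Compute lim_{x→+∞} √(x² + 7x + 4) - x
This is an ∞ − ∞ indeterminate form.
Multiply and divide by the conjugate √(x²+7x + 4) + x; the x² terms cancel, leaving (7x + 4)/(√(x²+7x + 4)+x) → 7/2.
Limit = 7/2.

Final answer: 7/2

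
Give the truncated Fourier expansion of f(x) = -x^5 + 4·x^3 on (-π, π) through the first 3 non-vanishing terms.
(-288 - 2·π^4 + 48·π^2)·sin(x) + (-9·π^2 + 27/2 + π^4)·sin(2·x) + (-2·π^4/3 - 224/81 + 112·π^2/27)·sin(3·x)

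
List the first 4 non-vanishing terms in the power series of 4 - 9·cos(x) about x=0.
x^6/80 - 3·x^4/8 + 9·x^2/2 - 5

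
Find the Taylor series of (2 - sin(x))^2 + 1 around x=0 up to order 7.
x^7/1260 + 2·x^6/45 - x^5/30 - x^4/3 + 2·x^3/3 + x^2 - 4·x + 5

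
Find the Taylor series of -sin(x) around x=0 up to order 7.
x^7/5040 - x^5/120 + x^3/6 - x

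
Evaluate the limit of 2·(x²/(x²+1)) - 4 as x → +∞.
Evaluate the dominant behaviour as x → +∞; each term tends to a finite value or vanishes.
Limit = -2.

Final answer: -2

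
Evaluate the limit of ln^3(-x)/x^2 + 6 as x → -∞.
The quotient is an ∞/∞ indeterminate form as x → -∞.
Compare growth rates of the dominant terms (exponentials ≫ polynomials ≫ logarithms), or apply L'Hôpital's rule; the quotient → 0.
Adding the constant: 0 + 6 = 6. Limit = 6.

Final answer: 6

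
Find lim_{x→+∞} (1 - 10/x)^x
As x → +∞: this is the defining limit (1 - 10/x)^x → e^(-10).
Limit = e^(-10).

Final answer: e^(-10)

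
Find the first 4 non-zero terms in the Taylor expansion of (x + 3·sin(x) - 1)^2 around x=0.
x^3 + 16·x^2 - 8·x + 1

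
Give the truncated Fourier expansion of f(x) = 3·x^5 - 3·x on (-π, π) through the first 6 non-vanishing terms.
(-120·π^2 + 6·π^4 + 714)·sin(x) + (-3·π^4 - 39/2 + 15·π^2)·sin(2·x) + (-40·π^2/9 + 26/27 + 2·π^4)·sin(3·x) + (-3·π^4/2 + 51/64 + 15·π^2/8)·sin(4·x) + (-24·π^2/25 - 606/625 + 6·π^4/5)·sin(5·x) + (-π^4 + 49/54 + 5·π^2/9)·sin(6·x)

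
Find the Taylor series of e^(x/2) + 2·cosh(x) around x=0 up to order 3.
x^3/48 + 9·x^2/8 + x/2 + 3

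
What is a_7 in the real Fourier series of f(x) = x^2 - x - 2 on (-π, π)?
a_7 = (1/π) ∫_{-π}^{π} f(x)·cos(7x) dx.
Evaluate the integral (use parity and integration by parts as needed): a_7 = -4/49.

Final answer: -4/49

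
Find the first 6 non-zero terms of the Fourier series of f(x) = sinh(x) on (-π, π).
sin(x)·sinh(π)/π - 4·sin(2·x)·sinh(π)/(5·π) + 3·sin(3·x)·sinh(π)/(5·π) - 8·sin(4·x)·sinh(π)/(17·π) + 5·sin(5·x)·sinh(π)/(13·π) - 12·sin(6·x)·sinh(π)/(37·π)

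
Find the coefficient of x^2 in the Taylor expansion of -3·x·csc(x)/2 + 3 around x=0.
Expand to order 2: -3·x·csc(x)/2 + 3 = 3/2 - x^2/4 + O(x^3).
The coefficient of x^2 is -1/4.

Final answer: -1/4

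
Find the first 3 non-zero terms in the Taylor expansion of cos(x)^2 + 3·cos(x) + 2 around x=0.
11·x^4/24 - 5·x^2/2 + 6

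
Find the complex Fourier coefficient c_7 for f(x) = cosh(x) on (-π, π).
Compute the real Fourier coefficients first: a_7 = -sinh(π)/(25·π), b_7 = 0.
Then c_7 = (a_7 − i·b_7)/2 = -sinh(π)/(50·π).

Final answer: -sinh(π)/(50·π)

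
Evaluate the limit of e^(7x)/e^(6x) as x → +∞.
This is an ∞/∞ indeterminate form as x → +∞.
Rewrite e^(7x)/e^(6x) = e^((7−6)x) = e^(x); the exponent coefficient is 1 > 0 so e^(x) → ∞.
Limit = ∞.

Final answer: ∞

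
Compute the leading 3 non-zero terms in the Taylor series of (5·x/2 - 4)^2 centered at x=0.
25·x^2/4 - 20·x + 16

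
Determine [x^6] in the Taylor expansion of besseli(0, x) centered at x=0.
Expand to order 6: besseli(0, x) = x^6/2304 + x^4/64 + x^2/4 + 1 + O(x^7).
The coefficient of x^6 is 1/2304.

Final answer: 1/2304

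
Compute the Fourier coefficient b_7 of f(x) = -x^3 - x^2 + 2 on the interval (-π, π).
b_7 = (1/π) ∫_{-π}^{π} f(x)·sin(7x) dx.
Evaluate the integral (use parity and integration by parts as needed): b_7 = 12/343 - 2·π^2/7.

Final answer: 12/343 - 2·π^2/7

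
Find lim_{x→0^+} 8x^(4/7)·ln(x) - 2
The product is a 0·∞ indeterminate form at x → 0⁺.
Rewrite the product as 8·ln(x) / x^(-4/7) and apply L'Hôpital, or use the standard hierarchy x^(-4/7) ≫ |ln x| as x → 0⁺.
The indeterminate product → 0, so the limit = -2.

Final answer: -2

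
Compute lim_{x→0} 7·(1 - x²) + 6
Direct substitution at x = 0 gives 13.

Final answer: 13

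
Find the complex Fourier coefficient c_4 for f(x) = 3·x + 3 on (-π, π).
Compute the real Fourier coefficients first: a_4 = 0, b_4 = -3/2.
Then c_4 = (a_4 − i·b_4)/2 = 3·i/4.

Final answer: 3·i/4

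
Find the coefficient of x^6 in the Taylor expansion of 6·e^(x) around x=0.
Expand to order 6: 6·e^(x) = x^6/120 + x^5/20 + x^4/4 + x^3 + 3·x^2 + 6·x + 6 + O(x^7).
The coefficient of x^6 is 1/120.

Final answer: 1/120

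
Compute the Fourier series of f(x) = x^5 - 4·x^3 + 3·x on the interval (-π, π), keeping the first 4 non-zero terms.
(-48·π^2 + 2·π^4 + 294)·sin(x) + (-π^4 - 33/2 + 9·π^2)·sin(2·x) + (-112·π^2/27 + 386/81 + 2·π^4/3)·sin(3·x) + (-π^4/2 - 159/64 + 21·π^2/8)·sin(4·x)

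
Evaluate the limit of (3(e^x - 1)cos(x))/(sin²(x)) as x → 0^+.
Both numerator and denominator → 0 as x → 0^+; this is a 0/0 indeterminate form.
Expand each to leading order near x = 0: numerator ~ 3·x, denominator ~ x^2.
The limit of the ratio is ∞.

Final answer: ∞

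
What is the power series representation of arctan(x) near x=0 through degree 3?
-x^3/3 + x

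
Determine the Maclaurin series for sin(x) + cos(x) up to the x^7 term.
-x^7/5040 - x^6/720 + x^5/120 + x^4/24 - x^3/6 - x^2/2 + x + 1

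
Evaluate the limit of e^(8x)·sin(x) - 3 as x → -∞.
Evaluate the dominant behaviour as x → -∞; each term tends to a finite value or vanishes.
Limit = -3.

Final answer: -3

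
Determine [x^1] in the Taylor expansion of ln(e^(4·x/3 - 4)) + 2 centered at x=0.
Expand to order 1: ln(e^(4·x/3 - 4)) + 2 = 4·x/3 - 2 + O(x^2).
The coefficient of x^1 is 4/3.

Final answer: 4/3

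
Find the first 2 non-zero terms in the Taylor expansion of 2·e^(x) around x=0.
2·x + 2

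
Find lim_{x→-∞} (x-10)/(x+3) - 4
Evaluate the dominant behaviour as x → -∞; each term tends to a finite value or vanishes.
Limit = -3.

Final answer: -3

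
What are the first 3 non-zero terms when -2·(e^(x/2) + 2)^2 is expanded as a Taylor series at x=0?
-2·x^2 - 6·x - 18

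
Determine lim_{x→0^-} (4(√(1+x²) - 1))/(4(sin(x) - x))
Both numerator and denominator → 0 as x → 0^-; this is a 0/0 indeterminate form.
Expand each to leading order near x = 0: numerator ~ 2·x^2, denominator ~ -2·x^3/3.
The limit of the ratio is ∞.

Final answer: ∞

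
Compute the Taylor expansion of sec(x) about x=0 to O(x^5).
5·x^4/24 + x^2/2 + 1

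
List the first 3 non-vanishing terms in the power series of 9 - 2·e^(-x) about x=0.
-x^2 + 2·x + 7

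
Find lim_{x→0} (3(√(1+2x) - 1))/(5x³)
Both numerator and denominator → 0 as x → 0; this is a 0/0 indeterminate form.
Expand each to leading order near x = 0: numerator ~ 3·x, denominator ~ 5·x^3.
The limit of the ratio is ∞.

Final answer: ∞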